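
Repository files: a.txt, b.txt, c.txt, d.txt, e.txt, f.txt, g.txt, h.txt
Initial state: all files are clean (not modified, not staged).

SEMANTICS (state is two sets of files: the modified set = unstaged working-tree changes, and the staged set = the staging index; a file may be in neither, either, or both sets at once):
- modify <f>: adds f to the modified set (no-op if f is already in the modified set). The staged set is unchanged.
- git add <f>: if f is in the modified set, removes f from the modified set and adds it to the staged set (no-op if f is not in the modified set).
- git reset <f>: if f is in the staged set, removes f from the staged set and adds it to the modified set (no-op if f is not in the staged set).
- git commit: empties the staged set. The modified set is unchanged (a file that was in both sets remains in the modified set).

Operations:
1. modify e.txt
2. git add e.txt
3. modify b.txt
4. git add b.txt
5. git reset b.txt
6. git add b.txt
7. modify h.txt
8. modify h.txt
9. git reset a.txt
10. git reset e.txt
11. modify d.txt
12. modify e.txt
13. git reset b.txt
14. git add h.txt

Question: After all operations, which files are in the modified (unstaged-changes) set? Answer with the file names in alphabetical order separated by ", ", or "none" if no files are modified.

Answer: b.txt, d.txt, e.txt

Derivation:
After op 1 (modify e.txt): modified={e.txt} staged={none}
After op 2 (git add e.txt): modified={none} staged={e.txt}
After op 3 (modify b.txt): modified={b.txt} staged={e.txt}
After op 4 (git add b.txt): modified={none} staged={b.txt, e.txt}
After op 5 (git reset b.txt): modified={b.txt} staged={e.txt}
After op 6 (git add b.txt): modified={none} staged={b.txt, e.txt}
After op 7 (modify h.txt): modified={h.txt} staged={b.txt, e.txt}
After op 8 (modify h.txt): modified={h.txt} staged={b.txt, e.txt}
After op 9 (git reset a.txt): modified={h.txt} staged={b.txt, e.txt}
After op 10 (git reset e.txt): modified={e.txt, h.txt} staged={b.txt}
After op 11 (modify d.txt): modified={d.txt, e.txt, h.txt} staged={b.txt}
After op 12 (modify e.txt): modified={d.txt, e.txt, h.txt} staged={b.txt}
After op 13 (git reset b.txt): modified={b.txt, d.txt, e.txt, h.txt} staged={none}
After op 14 (git add h.txt): modified={b.txt, d.txt, e.txt} staged={h.txt}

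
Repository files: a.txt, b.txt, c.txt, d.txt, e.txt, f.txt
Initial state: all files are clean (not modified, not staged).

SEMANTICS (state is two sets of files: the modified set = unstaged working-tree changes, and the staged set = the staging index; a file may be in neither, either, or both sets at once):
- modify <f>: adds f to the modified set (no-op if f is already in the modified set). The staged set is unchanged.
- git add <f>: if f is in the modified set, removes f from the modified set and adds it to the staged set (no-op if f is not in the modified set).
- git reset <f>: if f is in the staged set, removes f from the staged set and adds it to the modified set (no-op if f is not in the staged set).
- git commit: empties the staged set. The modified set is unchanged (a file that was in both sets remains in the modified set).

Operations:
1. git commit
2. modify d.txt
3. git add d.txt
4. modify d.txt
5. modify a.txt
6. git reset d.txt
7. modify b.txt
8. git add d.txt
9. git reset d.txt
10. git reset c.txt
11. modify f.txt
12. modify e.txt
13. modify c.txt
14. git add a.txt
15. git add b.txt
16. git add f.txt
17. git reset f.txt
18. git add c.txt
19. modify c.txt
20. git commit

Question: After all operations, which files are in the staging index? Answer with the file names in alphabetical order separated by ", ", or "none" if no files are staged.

Answer: none

Derivation:
After op 1 (git commit): modified={none} staged={none}
After op 2 (modify d.txt): modified={d.txt} staged={none}
After op 3 (git add d.txt): modified={none} staged={d.txt}
After op 4 (modify d.txt): modified={d.txt} staged={d.txt}
After op 5 (modify a.txt): modified={a.txt, d.txt} staged={d.txt}
After op 6 (git reset d.txt): modified={a.txt, d.txt} staged={none}
After op 7 (modify b.txt): modified={a.txt, b.txt, d.txt} staged={none}
After op 8 (git add d.txt): modified={a.txt, b.txt} staged={d.txt}
After op 9 (git reset d.txt): modified={a.txt, b.txt, d.txt} staged={none}
After op 10 (git reset c.txt): modified={a.txt, b.txt, d.txt} staged={none}
After op 11 (modify f.txt): modified={a.txt, b.txt, d.txt, f.txt} staged={none}
After op 12 (modify e.txt): modified={a.txt, b.txt, d.txt, e.txt, f.txt} staged={none}
After op 13 (modify c.txt): modified={a.txt, b.txt, c.txt, d.txt, e.txt, f.txt} staged={none}
After op 14 (git add a.txt): modified={b.txt, c.txt, d.txt, e.txt, f.txt} staged={a.txt}
After op 15 (git add b.txt): modified={c.txt, d.txt, e.txt, f.txt} staged={a.txt, b.txt}
After op 16 (git add f.txt): modified={c.txt, d.txt, e.txt} staged={a.txt, b.txt, f.txt}
After op 17 (git reset f.txt): modified={c.txt, d.txt, e.txt, f.txt} staged={a.txt, b.txt}
After op 18 (git add c.txt): modified={d.txt, e.txt, f.txt} staged={a.txt, b.txt, c.txt}
After op 19 (modify c.txt): modified={c.txt, d.txt, e.txt, f.txt} staged={a.txt, b.txt, c.txt}
After op 20 (git commit): modified={c.txt, d.txt, e.txt, f.txt} staged={none}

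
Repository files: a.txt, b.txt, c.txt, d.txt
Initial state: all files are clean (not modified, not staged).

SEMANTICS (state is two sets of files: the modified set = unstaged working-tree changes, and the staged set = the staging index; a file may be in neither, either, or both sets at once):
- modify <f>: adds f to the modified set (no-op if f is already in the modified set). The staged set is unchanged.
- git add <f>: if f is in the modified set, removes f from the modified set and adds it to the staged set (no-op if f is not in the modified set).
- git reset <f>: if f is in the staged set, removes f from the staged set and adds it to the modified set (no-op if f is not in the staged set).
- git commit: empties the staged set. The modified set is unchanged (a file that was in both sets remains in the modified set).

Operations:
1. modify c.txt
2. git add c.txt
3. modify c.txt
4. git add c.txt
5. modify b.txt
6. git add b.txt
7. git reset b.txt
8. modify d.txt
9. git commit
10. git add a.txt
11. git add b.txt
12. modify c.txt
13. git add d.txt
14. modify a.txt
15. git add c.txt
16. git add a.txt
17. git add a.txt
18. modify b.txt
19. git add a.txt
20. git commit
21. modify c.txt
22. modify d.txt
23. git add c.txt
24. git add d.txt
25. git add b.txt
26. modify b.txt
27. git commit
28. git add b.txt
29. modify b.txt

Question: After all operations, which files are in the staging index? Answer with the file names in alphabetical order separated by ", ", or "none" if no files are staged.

Answer: b.txt

Derivation:
After op 1 (modify c.txt): modified={c.txt} staged={none}
After op 2 (git add c.txt): modified={none} staged={c.txt}
After op 3 (modify c.txt): modified={c.txt} staged={c.txt}
After op 4 (git add c.txt): modified={none} staged={c.txt}
After op 5 (modify b.txt): modified={b.txt} staged={c.txt}
After op 6 (git add b.txt): modified={none} staged={b.txt, c.txt}
After op 7 (git reset b.txt): modified={b.txt} staged={c.txt}
After op 8 (modify d.txt): modified={b.txt, d.txt} staged={c.txt}
After op 9 (git commit): modified={b.txt, d.txt} staged={none}
After op 10 (git add a.txt): modified={b.txt, d.txt} staged={none}
After op 11 (git add b.txt): modified={d.txt} staged={b.txt}
After op 12 (modify c.txt): modified={c.txt, d.txt} staged={b.txt}
After op 13 (git add d.txt): modified={c.txt} staged={b.txt, d.txt}
After op 14 (modify a.txt): modified={a.txt, c.txt} staged={b.txt, d.txt}
After op 15 (git add c.txt): modified={a.txt} staged={b.txt, c.txt, d.txt}
After op 16 (git add a.txt): modified={none} staged={a.txt, b.txt, c.txt, d.txt}
After op 17 (git add a.txt): modified={none} staged={a.txt, b.txt, c.txt, d.txt}
After op 18 (modify b.txt): modified={b.txt} staged={a.txt, b.txt, c.txt, d.txt}
After op 19 (git add a.txt): modified={b.txt} staged={a.txt, b.txt, c.txt, d.txt}
After op 20 (git commit): modified={b.txt} staged={none}
After op 21 (modify c.txt): modified={b.txt, c.txt} staged={none}
After op 22 (modify d.txt): modified={b.txt, c.txt, d.txt} staged={none}
After op 23 (git add c.txt): modified={b.txt, d.txt} staged={c.txt}
After op 24 (git add d.txt): modified={b.txt} staged={c.txt, d.txt}
After op 25 (git add b.txt): modified={none} staged={b.txt, c.txt, d.txt}
After op 26 (modify b.txt): modified={b.txt} staged={b.txt, c.txt, d.txt}
After op 27 (git commit): modified={b.txt} staged={none}
After op 28 (git add b.txt): modified={none} staged={b.txt}
After op 29 (modify b.txt): modified={b.txt} staged={b.txt}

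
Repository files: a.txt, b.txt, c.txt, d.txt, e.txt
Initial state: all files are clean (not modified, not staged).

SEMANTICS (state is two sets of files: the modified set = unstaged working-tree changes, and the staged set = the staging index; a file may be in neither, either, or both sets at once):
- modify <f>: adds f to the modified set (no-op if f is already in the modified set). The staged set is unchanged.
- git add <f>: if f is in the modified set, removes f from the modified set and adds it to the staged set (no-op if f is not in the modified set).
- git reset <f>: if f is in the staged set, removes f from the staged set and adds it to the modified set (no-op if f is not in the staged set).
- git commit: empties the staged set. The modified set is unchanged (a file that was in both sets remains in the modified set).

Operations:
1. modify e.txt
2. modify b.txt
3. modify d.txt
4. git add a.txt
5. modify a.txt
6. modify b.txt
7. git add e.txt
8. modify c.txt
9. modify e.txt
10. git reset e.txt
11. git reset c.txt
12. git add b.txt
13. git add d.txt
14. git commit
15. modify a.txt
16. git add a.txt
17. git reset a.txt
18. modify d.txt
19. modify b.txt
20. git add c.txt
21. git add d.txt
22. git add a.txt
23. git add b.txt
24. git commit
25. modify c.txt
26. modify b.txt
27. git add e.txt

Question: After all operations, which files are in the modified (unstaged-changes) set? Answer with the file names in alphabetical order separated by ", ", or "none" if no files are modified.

After op 1 (modify e.txt): modified={e.txt} staged={none}
After op 2 (modify b.txt): modified={b.txt, e.txt} staged={none}
After op 3 (modify d.txt): modified={b.txt, d.txt, e.txt} staged={none}
After op 4 (git add a.txt): modified={b.txt, d.txt, e.txt} staged={none}
After op 5 (modify a.txt): modified={a.txt, b.txt, d.txt, e.txt} staged={none}
After op 6 (modify b.txt): modified={a.txt, b.txt, d.txt, e.txt} staged={none}
After op 7 (git add e.txt): modified={a.txt, b.txt, d.txt} staged={e.txt}
After op 8 (modify c.txt): modified={a.txt, b.txt, c.txt, d.txt} staged={e.txt}
After op 9 (modify e.txt): modified={a.txt, b.txt, c.txt, d.txt, e.txt} staged={e.txt}
After op 10 (git reset e.txt): modified={a.txt, b.txt, c.txt, d.txt, e.txt} staged={none}
After op 11 (git reset c.txt): modified={a.txt, b.txt, c.txt, d.txt, e.txt} staged={none}
After op 12 (git add b.txt): modified={a.txt, c.txt, d.txt, e.txt} staged={b.txt}
After op 13 (git add d.txt): modified={a.txt, c.txt, e.txt} staged={b.txt, d.txt}
After op 14 (git commit): modified={a.txt, c.txt, e.txt} staged={none}
After op 15 (modify a.txt): modified={a.txt, c.txt, e.txt} staged={none}
After op 16 (git add a.txt): modified={c.txt, e.txt} staged={a.txt}
After op 17 (git reset a.txt): modified={a.txt, c.txt, e.txt} staged={none}
After op 18 (modify d.txt): modified={a.txt, c.txt, d.txt, e.txt} staged={none}
After op 19 (modify b.txt): modified={a.txt, b.txt, c.txt, d.txt, e.txt} staged={none}
After op 20 (git add c.txt): modified={a.txt, b.txt, d.txt, e.txt} staged={c.txt}
After op 21 (git add d.txt): modified={a.txt, b.txt, e.txt} staged={c.txt, d.txt}
After op 22 (git add a.txt): modified={b.txt, e.txt} staged={a.txt, c.txt, d.txt}
After op 23 (git add b.txt): modified={e.txt} staged={a.txt, b.txt, c.txt, d.txt}
After op 24 (git commit): modified={e.txt} staged={none}
After op 25 (modify c.txt): modified={c.txt, e.txt} staged={none}
After op 26 (modify b.txt): modified={b.txt, c.txt, e.txt} staged={none}
After op 27 (git add e.txt): modified={b.txt, c.txt} staged={e.txt}

Answer: b.txt, c.txt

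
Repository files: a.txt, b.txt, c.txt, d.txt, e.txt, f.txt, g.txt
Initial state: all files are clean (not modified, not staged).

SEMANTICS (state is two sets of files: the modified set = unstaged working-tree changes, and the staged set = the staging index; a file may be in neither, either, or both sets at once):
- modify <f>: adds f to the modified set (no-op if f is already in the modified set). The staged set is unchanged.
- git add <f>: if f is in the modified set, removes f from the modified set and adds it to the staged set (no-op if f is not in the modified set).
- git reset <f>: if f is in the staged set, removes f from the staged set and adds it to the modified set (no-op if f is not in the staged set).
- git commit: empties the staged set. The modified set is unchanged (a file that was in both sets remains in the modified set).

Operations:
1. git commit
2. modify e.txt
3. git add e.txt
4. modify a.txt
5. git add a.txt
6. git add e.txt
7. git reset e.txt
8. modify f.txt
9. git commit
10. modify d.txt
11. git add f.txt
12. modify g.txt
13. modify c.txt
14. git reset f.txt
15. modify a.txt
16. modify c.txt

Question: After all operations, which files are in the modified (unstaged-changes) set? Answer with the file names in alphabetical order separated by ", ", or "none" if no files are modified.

Answer: a.txt, c.txt, d.txt, e.txt, f.txt, g.txt

Derivation:
After op 1 (git commit): modified={none} staged={none}
After op 2 (modify e.txt): modified={e.txt} staged={none}
After op 3 (git add e.txt): modified={none} staged={e.txt}
After op 4 (modify a.txt): modified={a.txt} staged={e.txt}
After op 5 (git add a.txt): modified={none} staged={a.txt, e.txt}
After op 6 (git add e.txt): modified={none} staged={a.txt, e.txt}
After op 7 (git reset e.txt): modified={e.txt} staged={a.txt}
After op 8 (modify f.txt): modified={e.txt, f.txt} staged={a.txt}
After op 9 (git commit): modified={e.txt, f.txt} staged={none}
After op 10 (modify d.txt): modified={d.txt, e.txt, f.txt} staged={none}
After op 11 (git add f.txt): modified={d.txt, e.txt} staged={f.txt}
After op 12 (modify g.txt): modified={d.txt, e.txt, g.txt} staged={f.txt}
After op 13 (modify c.txt): modified={c.txt, d.txt, e.txt, g.txt} staged={f.txt}
After op 14 (git reset f.txt): modified={c.txt, d.txt, e.txt, f.txt, g.txt} staged={none}
After op 15 (modify a.txt): modified={a.txt, c.txt, d.txt, e.txt, f.txt, g.txt} staged={none}
After op 16 (modify c.txt): modified={a.txt, c.txt, d.txt, e.txt, f.txt, g.txt} staged={none}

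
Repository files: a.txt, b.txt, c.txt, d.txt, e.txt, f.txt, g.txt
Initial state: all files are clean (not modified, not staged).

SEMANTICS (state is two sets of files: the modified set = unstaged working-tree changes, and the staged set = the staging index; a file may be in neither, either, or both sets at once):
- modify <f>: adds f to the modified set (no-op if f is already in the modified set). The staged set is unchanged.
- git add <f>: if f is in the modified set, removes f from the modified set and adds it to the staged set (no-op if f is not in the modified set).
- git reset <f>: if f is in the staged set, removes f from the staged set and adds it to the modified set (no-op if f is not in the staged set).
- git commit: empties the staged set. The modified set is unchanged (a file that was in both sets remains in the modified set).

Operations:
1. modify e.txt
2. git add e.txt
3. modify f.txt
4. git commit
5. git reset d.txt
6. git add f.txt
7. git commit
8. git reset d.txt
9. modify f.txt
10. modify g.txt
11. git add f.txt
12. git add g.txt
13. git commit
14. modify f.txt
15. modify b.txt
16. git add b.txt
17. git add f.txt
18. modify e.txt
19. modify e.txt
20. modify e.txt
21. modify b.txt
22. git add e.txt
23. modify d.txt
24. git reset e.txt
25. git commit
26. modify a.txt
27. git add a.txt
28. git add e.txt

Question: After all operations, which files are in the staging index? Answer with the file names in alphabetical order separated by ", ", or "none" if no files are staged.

Answer: a.txt, e.txt

Derivation:
After op 1 (modify e.txt): modified={e.txt} staged={none}
After op 2 (git add e.txt): modified={none} staged={e.txt}
After op 3 (modify f.txt): modified={f.txt} staged={e.txt}
After op 4 (git commit): modified={f.txt} staged={none}
After op 5 (git reset d.txt): modified={f.txt} staged={none}
After op 6 (git add f.txt): modified={none} staged={f.txt}
After op 7 (git commit): modified={none} staged={none}
After op 8 (git reset d.txt): modified={none} staged={none}
After op 9 (modify f.txt): modified={f.txt} staged={none}
After op 10 (modify g.txt): modified={f.txt, g.txt} staged={none}
After op 11 (git add f.txt): modified={g.txt} staged={f.txt}
After op 12 (git add g.txt): modified={none} staged={f.txt, g.txt}
After op 13 (git commit): modified={none} staged={none}
After op 14 (modify f.txt): modified={f.txt} staged={none}
After op 15 (modify b.txt): modified={b.txt, f.txt} staged={none}
After op 16 (git add b.txt): modified={f.txt} staged={b.txt}
After op 17 (git add f.txt): modified={none} staged={b.txt, f.txt}
After op 18 (modify e.txt): modified={e.txt} staged={b.txt, f.txt}
After op 19 (modify e.txt): modified={e.txt} staged={b.txt, f.txt}
After op 20 (modify e.txt): modified={e.txt} staged={b.txt, f.txt}
After op 21 (modify b.txt): modified={b.txt, e.txt} staged={b.txt, f.txt}
After op 22 (git add e.txt): modified={b.txt} staged={b.txt, e.txt, f.txt}
After op 23 (modify d.txt): modified={b.txt, d.txt} staged={b.txt, e.txt, f.txt}
After op 24 (git reset e.txt): modified={b.txt, d.txt, e.txt} staged={b.txt, f.txt}
After op 25 (git commit): modified={b.txt, d.txt, e.txt} staged={none}
After op 26 (modify a.txt): modified={a.txt, b.txt, d.txt, e.txt} staged={none}
After op 27 (git add a.txt): modified={b.txt, d.txt, e.txt} staged={a.txt}
After op 28 (git add e.txt): modified={b.txt, d.txt} staged={a.txt, e.txt}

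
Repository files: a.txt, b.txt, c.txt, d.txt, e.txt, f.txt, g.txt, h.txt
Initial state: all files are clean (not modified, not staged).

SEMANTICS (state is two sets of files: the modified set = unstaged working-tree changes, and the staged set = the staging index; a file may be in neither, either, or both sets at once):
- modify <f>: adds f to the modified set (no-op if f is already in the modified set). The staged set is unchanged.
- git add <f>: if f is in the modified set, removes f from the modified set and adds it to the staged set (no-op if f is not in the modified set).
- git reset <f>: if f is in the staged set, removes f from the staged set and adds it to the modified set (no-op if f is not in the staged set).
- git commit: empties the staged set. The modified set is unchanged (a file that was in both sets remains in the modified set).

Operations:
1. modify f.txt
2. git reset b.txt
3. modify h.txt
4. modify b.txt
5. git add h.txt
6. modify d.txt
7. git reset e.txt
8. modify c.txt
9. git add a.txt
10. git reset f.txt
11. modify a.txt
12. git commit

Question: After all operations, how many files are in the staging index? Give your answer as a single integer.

After op 1 (modify f.txt): modified={f.txt} staged={none}
After op 2 (git reset b.txt): modified={f.txt} staged={none}
After op 3 (modify h.txt): modified={f.txt, h.txt} staged={none}
After op 4 (modify b.txt): modified={b.txt, f.txt, h.txt} staged={none}
After op 5 (git add h.txt): modified={b.txt, f.txt} staged={h.txt}
After op 6 (modify d.txt): modified={b.txt, d.txt, f.txt} staged={h.txt}
After op 7 (git reset e.txt): modified={b.txt, d.txt, f.txt} staged={h.txt}
After op 8 (modify c.txt): modified={b.txt, c.txt, d.txt, f.txt} staged={h.txt}
After op 9 (git add a.txt): modified={b.txt, c.txt, d.txt, f.txt} staged={h.txt}
After op 10 (git reset f.txt): modified={b.txt, c.txt, d.txt, f.txt} staged={h.txt}
After op 11 (modify a.txt): modified={a.txt, b.txt, c.txt, d.txt, f.txt} staged={h.txt}
After op 12 (git commit): modified={a.txt, b.txt, c.txt, d.txt, f.txt} staged={none}
Final staged set: {none} -> count=0

Answer: 0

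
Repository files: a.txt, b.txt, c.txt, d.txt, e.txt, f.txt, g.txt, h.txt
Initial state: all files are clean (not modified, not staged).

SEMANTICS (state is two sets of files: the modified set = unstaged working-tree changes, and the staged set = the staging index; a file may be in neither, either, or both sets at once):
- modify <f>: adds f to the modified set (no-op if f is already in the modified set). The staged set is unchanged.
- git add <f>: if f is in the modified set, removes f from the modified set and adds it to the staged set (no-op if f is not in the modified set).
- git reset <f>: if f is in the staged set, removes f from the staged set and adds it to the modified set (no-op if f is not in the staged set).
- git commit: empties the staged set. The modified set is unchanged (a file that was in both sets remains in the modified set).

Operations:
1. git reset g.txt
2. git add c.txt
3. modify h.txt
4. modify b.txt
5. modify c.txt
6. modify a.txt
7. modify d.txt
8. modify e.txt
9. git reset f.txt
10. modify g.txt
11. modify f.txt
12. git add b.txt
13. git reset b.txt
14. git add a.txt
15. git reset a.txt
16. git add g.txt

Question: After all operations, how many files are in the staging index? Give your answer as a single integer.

After op 1 (git reset g.txt): modified={none} staged={none}
After op 2 (git add c.txt): modified={none} staged={none}
After op 3 (modify h.txt): modified={h.txt} staged={none}
After op 4 (modify b.txt): modified={b.txt, h.txt} staged={none}
After op 5 (modify c.txt): modified={b.txt, c.txt, h.txt} staged={none}
After op 6 (modify a.txt): modified={a.txt, b.txt, c.txt, h.txt} staged={none}
After op 7 (modify d.txt): modified={a.txt, b.txt, c.txt, d.txt, h.txt} staged={none}
After op 8 (modify e.txt): modified={a.txt, b.txt, c.txt, d.txt, e.txt, h.txt} staged={none}
After op 9 (git reset f.txt): modified={a.txt, b.txt, c.txt, d.txt, e.txt, h.txt} staged={none}
After op 10 (modify g.txt): modified={a.txt, b.txt, c.txt, d.txt, e.txt, g.txt, h.txt} staged={none}
After op 11 (modify f.txt): modified={a.txt, b.txt, c.txt, d.txt, e.txt, f.txt, g.txt, h.txt} staged={none}
After op 12 (git add b.txt): modified={a.txt, c.txt, d.txt, e.txt, f.txt, g.txt, h.txt} staged={b.txt}
After op 13 (git reset b.txt): modified={a.txt, b.txt, c.txt, d.txt, e.txt, f.txt, g.txt, h.txt} staged={none}
After op 14 (git add a.txt): modified={b.txt, c.txt, d.txt, e.txt, f.txt, g.txt, h.txt} staged={a.txt}
After op 15 (git reset a.txt): modified={a.txt, b.txt, c.txt, d.txt, e.txt, f.txt, g.txt, h.txt} staged={none}
After op 16 (git add g.txt): modified={a.txt, b.txt, c.txt, d.txt, e.txt, f.txt, h.txt} staged={g.txt}
Final staged set: {g.txt} -> count=1

Answer: 1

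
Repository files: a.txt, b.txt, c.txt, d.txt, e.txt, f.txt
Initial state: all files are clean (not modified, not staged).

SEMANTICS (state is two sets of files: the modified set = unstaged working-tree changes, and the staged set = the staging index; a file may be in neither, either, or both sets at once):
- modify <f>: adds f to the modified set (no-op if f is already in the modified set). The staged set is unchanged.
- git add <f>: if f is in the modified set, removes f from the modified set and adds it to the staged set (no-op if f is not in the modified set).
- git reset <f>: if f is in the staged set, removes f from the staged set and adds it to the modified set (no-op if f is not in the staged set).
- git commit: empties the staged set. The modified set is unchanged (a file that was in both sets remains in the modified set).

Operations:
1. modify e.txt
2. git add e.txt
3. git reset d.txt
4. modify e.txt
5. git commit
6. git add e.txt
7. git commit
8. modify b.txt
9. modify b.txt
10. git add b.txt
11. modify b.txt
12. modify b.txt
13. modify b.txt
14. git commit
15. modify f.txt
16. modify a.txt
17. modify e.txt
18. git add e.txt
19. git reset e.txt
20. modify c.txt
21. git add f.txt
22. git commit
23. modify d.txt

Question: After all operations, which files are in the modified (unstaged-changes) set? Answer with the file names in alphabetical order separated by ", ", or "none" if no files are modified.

Answer: a.txt, b.txt, c.txt, d.txt, e.txt

Derivation:
After op 1 (modify e.txt): modified={e.txt} staged={none}
After op 2 (git add e.txt): modified={none} staged={e.txt}
After op 3 (git reset d.txt): modified={none} staged={e.txt}
After op 4 (modify e.txt): modified={e.txt} staged={e.txt}
After op 5 (git commit): modified={e.txt} staged={none}
After op 6 (git add e.txt): modified={none} staged={e.txt}
After op 7 (git commit): modified={none} staged={none}
After op 8 (modify b.txt): modified={b.txt} staged={none}
After op 9 (modify b.txt): modified={b.txt} staged={none}
After op 10 (git add b.txt): modified={none} staged={b.txt}
After op 11 (modify b.txt): modified={b.txt} staged={b.txt}
After op 12 (modify b.txt): modified={b.txt} staged={b.txt}
After op 13 (modify b.txt): modified={b.txt} staged={b.txt}
After op 14 (git commit): modified={b.txt} staged={none}
After op 15 (modify f.txt): modified={b.txt, f.txt} staged={none}
After op 16 (modify a.txt): modified={a.txt, b.txt, f.txt} staged={none}
After op 17 (modify e.txt): modified={a.txt, b.txt, e.txt, f.txt} staged={none}
After op 18 (git add e.txt): modified={a.txt, b.txt, f.txt} staged={e.txt}
After op 19 (git reset e.txt): modified={a.txt, b.txt, e.txt, f.txt} staged={none}
After op 20 (modify c.txt): modified={a.txt, b.txt, c.txt, e.txt, f.txt} staged={none}
After op 21 (git add f.txt): modified={a.txt, b.txt, c.txt, e.txt} staged={f.txt}
After op 22 (git commit): modified={a.txt, b.txt, c.txt, e.txt} staged={none}
After op 23 (modify d.txt): modified={a.txt, b.txt, c.txt, d.txt, e.txt} staged={none}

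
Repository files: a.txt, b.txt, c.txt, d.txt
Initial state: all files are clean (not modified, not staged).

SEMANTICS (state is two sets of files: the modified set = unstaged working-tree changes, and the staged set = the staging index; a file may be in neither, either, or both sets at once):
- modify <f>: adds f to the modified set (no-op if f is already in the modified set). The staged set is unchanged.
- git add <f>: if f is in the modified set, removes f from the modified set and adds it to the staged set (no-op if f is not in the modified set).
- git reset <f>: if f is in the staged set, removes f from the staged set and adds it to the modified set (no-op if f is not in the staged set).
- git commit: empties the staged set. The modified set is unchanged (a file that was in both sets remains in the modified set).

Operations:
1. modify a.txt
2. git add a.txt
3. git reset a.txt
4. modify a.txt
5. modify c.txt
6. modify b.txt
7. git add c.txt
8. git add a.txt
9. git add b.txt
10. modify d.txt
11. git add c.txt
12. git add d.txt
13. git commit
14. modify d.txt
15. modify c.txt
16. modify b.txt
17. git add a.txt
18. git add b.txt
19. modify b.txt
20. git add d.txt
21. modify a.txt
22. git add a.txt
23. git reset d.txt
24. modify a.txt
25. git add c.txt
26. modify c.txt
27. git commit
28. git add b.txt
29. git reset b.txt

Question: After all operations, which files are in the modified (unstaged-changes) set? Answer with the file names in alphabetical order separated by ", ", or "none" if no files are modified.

Answer: a.txt, b.txt, c.txt, d.txt

Derivation:
After op 1 (modify a.txt): modified={a.txt} staged={none}
After op 2 (git add a.txt): modified={none} staged={a.txt}
After op 3 (git reset a.txt): modified={a.txt} staged={none}
After op 4 (modify a.txt): modified={a.txt} staged={none}
After op 5 (modify c.txt): modified={a.txt, c.txt} staged={none}
After op 6 (modify b.txt): modified={a.txt, b.txt, c.txt} staged={none}
After op 7 (git add c.txt): modified={a.txt, b.txt} staged={c.txt}
After op 8 (git add a.txt): modified={b.txt} staged={a.txt, c.txt}
After op 9 (git add b.txt): modified={none} staged={a.txt, b.txt, c.txt}
After op 10 (modify d.txt): modified={d.txt} staged={a.txt, b.txt, c.txt}
After op 11 (git add c.txt): modified={d.txt} staged={a.txt, b.txt, c.txt}
After op 12 (git add d.txt): modified={none} staged={a.txt, b.txt, c.txt, d.txt}
After op 13 (git commit): modified={none} staged={none}
After op 14 (modify d.txt): modified={d.txt} staged={none}
After op 15 (modify c.txt): modified={c.txt, d.txt} staged={none}
After op 16 (modify b.txt): modified={b.txt, c.txt, d.txt} staged={none}
After op 17 (git add a.txt): modified={b.txt, c.txt, d.txt} staged={none}
After op 18 (git add b.txt): modified={c.txt, d.txt} staged={b.txt}
After op 19 (modify b.txt): modified={b.txt, c.txt, d.txt} staged={b.txt}
After op 20 (git add d.txt): modified={b.txt, c.txt} staged={b.txt, d.txt}
After op 21 (modify a.txt): modified={a.txt, b.txt, c.txt} staged={b.txt, d.txt}
After op 22 (git add a.txt): modified={b.txt, c.txt} staged={a.txt, b.txt, d.txt}
After op 23 (git reset d.txt): modified={b.txt, c.txt, d.txt} staged={a.txt, b.txt}
After op 24 (modify a.txt): modified={a.txt, b.txt, c.txt, d.txt} staged={a.txt, b.txt}
After op 25 (git add c.txt): modified={a.txt, b.txt, d.txt} staged={a.txt, b.txt, c.txt}
After op 26 (modify c.txt): modified={a.txt, b.txt, c.txt, d.txt} staged={a.txt, b.txt, c.txt}
After op 27 (git commit): modified={a.txt, b.txt, c.txt, d.txt} staged={none}
After op 28 (git add b.txt): modified={a.txt, c.txt, d.txt} staged={b.txt}
After op 29 (git reset b.txt): modified={a.txt, b.txt, c.txt, d.txt} staged={none}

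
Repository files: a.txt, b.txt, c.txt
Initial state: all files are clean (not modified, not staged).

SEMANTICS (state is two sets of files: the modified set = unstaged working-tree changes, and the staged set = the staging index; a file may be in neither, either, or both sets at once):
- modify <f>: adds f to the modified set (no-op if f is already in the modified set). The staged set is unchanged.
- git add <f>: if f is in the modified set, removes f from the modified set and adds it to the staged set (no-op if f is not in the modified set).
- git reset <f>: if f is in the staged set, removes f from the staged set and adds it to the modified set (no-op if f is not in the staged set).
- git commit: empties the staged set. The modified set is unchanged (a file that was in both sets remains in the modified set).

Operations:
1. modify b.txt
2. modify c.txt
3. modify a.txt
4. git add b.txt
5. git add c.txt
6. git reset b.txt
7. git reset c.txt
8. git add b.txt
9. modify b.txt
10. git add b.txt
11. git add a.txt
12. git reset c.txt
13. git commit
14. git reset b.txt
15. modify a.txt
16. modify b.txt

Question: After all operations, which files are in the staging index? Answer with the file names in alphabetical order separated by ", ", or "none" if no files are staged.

After op 1 (modify b.txt): modified={b.txt} staged={none}
After op 2 (modify c.txt): modified={b.txt, c.txt} staged={none}
After op 3 (modify a.txt): modified={a.txt, b.txt, c.txt} staged={none}
After op 4 (git add b.txt): modified={a.txt, c.txt} staged={b.txt}
After op 5 (git add c.txt): modified={a.txt} staged={b.txt, c.txt}
After op 6 (git reset b.txt): modified={a.txt, b.txt} staged={c.txt}
After op 7 (git reset c.txt): modified={a.txt, b.txt, c.txt} staged={none}
After op 8 (git add b.txt): modified={a.txt, c.txt} staged={b.txt}
After op 9 (modify b.txt): modified={a.txt, b.txt, c.txt} staged={b.txt}
After op 10 (git add b.txt): modified={a.txt, c.txt} staged={b.txt}
After op 11 (git add a.txt): modified={c.txt} staged={a.txt, b.txt}
After op 12 (git reset c.txt): modified={c.txt} staged={a.txt, b.txt}
After op 13 (git commit): modified={c.txt} staged={none}
After op 14 (git reset b.txt): modified={c.txt} staged={none}
After op 15 (modify a.txt): modified={a.txt, c.txt} staged={none}
After op 16 (modify b.txt): modified={a.txt, b.txt, c.txt} staged={none}

Answer: none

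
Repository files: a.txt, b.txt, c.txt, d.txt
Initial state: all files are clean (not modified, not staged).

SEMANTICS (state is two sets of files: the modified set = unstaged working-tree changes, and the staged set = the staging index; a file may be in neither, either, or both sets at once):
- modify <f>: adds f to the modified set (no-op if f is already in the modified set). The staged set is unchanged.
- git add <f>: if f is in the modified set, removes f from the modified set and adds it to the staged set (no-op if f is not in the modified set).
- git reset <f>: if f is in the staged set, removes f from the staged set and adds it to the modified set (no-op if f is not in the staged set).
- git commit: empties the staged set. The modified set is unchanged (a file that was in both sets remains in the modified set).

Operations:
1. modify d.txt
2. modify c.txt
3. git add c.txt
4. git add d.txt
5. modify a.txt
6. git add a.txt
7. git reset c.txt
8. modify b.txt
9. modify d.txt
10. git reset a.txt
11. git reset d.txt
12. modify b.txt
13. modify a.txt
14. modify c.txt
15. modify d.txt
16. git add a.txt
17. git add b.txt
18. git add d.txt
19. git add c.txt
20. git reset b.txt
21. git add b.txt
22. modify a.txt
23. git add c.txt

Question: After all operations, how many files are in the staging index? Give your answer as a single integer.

After op 1 (modify d.txt): modified={d.txt} staged={none}
After op 2 (modify c.txt): modified={c.txt, d.txt} staged={none}
After op 3 (git add c.txt): modified={d.txt} staged={c.txt}
After op 4 (git add d.txt): modified={none} staged={c.txt, d.txt}
After op 5 (modify a.txt): modified={a.txt} staged={c.txt, d.txt}
After op 6 (git add a.txt): modified={none} staged={a.txt, c.txt, d.txt}
After op 7 (git reset c.txt): modified={c.txt} staged={a.txt, d.txt}
After op 8 (modify b.txt): modified={b.txt, c.txt} staged={a.txt, d.txt}
After op 9 (modify d.txt): modified={b.txt, c.txt, d.txt} staged={a.txt, d.txt}
After op 10 (git reset a.txt): modified={a.txt, b.txt, c.txt, d.txt} staged={d.txt}
After op 11 (git reset d.txt): modified={a.txt, b.txt, c.txt, d.txt} staged={none}
After op 12 (modify b.txt): modified={a.txt, b.txt, c.txt, d.txt} staged={none}
After op 13 (modify a.txt): modified={a.txt, b.txt, c.txt, d.txt} staged={none}
After op 14 (modify c.txt): modified={a.txt, b.txt, c.txt, d.txt} staged={none}
After op 15 (modify d.txt): modified={a.txt, b.txt, c.txt, d.txt} staged={none}
After op 16 (git add a.txt): modified={b.txt, c.txt, d.txt} staged={a.txt}
After op 17 (git add b.txt): modified={c.txt, d.txt} staged={a.txt, b.txt}
After op 18 (git add d.txt): modified={c.txt} staged={a.txt, b.txt, d.txt}
After op 19 (git add c.txt): modified={none} staged={a.txt, b.txt, c.txt, d.txt}
After op 20 (git reset b.txt): modified={b.txt} staged={a.txt, c.txt, d.txt}
After op 21 (git add b.txt): modified={none} staged={a.txt, b.txt, c.txt, d.txt}
After op 22 (modify a.txt): modified={a.txt} staged={a.txt, b.txt, c.txt, d.txt}
After op 23 (git add c.txt): modified={a.txt} staged={a.txt, b.txt, c.txt, d.txt}
Final staged set: {a.txt, b.txt, c.txt, d.txt} -> count=4

Answer: 4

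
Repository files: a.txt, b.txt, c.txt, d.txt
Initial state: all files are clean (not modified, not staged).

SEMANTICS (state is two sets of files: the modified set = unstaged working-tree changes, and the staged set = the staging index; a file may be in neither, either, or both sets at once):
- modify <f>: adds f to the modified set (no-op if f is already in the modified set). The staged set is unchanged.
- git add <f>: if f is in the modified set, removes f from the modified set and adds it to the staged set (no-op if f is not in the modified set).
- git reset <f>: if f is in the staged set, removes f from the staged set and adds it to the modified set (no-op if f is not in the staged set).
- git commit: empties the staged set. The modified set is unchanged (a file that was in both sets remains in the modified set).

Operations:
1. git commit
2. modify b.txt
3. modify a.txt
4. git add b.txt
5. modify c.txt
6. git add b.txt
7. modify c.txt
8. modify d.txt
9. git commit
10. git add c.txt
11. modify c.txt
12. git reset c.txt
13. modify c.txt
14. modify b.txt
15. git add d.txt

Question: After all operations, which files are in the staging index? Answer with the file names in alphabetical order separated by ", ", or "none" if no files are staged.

Answer: d.txt

Derivation:
After op 1 (git commit): modified={none} staged={none}
After op 2 (modify b.txt): modified={b.txt} staged={none}
After op 3 (modify a.txt): modified={a.txt, b.txt} staged={none}
After op 4 (git add b.txt): modified={a.txt} staged={b.txt}
After op 5 (modify c.txt): modified={a.txt, c.txt} staged={b.txt}
After op 6 (git add b.txt): modified={a.txt, c.txt} staged={b.txt}
After op 7 (modify c.txt): modified={a.txt, c.txt} staged={b.txt}
After op 8 (modify d.txt): modified={a.txt, c.txt, d.txt} staged={b.txt}
After op 9 (git commit): modified={a.txt, c.txt, d.txt} staged={none}
After op 10 (git add c.txt): modified={a.txt, d.txt} staged={c.txt}
After op 11 (modify c.txt): modified={a.txt, c.txt, d.txt} staged={c.txt}
After op 12 (git reset c.txt): modified={a.txt, c.txt, d.txt} staged={none}
After op 13 (modify c.txt): modified={a.txt, c.txt, d.txt} staged={none}
After op 14 (modify b.txt): modified={a.txt, b.txt, c.txt, d.txt} staged={none}
After op 15 (git add d.txt): modified={a.txt, b.txt, c.txt} staged={d.txt}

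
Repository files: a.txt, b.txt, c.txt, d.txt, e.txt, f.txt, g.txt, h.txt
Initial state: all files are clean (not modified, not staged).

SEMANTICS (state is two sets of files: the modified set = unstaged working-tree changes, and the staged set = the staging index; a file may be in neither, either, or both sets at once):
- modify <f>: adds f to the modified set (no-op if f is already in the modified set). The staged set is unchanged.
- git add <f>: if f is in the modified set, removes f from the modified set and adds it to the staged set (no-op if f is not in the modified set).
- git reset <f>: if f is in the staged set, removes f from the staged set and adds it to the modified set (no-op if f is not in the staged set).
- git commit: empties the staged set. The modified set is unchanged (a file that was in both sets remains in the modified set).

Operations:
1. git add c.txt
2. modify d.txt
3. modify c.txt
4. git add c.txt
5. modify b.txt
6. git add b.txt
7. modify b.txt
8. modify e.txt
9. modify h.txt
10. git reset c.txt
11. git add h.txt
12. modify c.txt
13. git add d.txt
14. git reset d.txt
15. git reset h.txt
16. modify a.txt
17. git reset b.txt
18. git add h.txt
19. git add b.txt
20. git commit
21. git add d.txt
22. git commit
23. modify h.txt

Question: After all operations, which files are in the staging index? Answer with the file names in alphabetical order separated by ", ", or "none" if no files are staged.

After op 1 (git add c.txt): modified={none} staged={none}
After op 2 (modify d.txt): modified={d.txt} staged={none}
After op 3 (modify c.txt): modified={c.txt, d.txt} staged={none}
After op 4 (git add c.txt): modified={d.txt} staged={c.txt}
After op 5 (modify b.txt): modified={b.txt, d.txt} staged={c.txt}
After op 6 (git add b.txt): modified={d.txt} staged={b.txt, c.txt}
After op 7 (modify b.txt): modified={b.txt, d.txt} staged={b.txt, c.txt}
After op 8 (modify e.txt): modified={b.txt, d.txt, e.txt} staged={b.txt, c.txt}
After op 9 (modify h.txt): modified={b.txt, d.txt, e.txt, h.txt} staged={b.txt, c.txt}
After op 10 (git reset c.txt): modified={b.txt, c.txt, d.txt, e.txt, h.txt} staged={b.txt}
After op 11 (git add h.txt): modified={b.txt, c.txt, d.txt, e.txt} staged={b.txt, h.txt}
After op 12 (modify c.txt): modified={b.txt, c.txt, d.txt, e.txt} staged={b.txt, h.txt}
After op 13 (git add d.txt): modified={b.txt, c.txt, e.txt} staged={b.txt, d.txt, h.txt}
After op 14 (git reset d.txt): modified={b.txt, c.txt, d.txt, e.txt} staged={b.txt, h.txt}
After op 15 (git reset h.txt): modified={b.txt, c.txt, d.txt, e.txt, h.txt} staged={b.txt}
After op 16 (modify a.txt): modified={a.txt, b.txt, c.txt, d.txt, e.txt, h.txt} staged={b.txt}
After op 17 (git reset b.txt): modified={a.txt, b.txt, c.txt, d.txt, e.txt, h.txt} staged={none}
After op 18 (git add h.txt): modified={a.txt, b.txt, c.txt, d.txt, e.txt} staged={h.txt}
After op 19 (git add b.txt): modified={a.txt, c.txt, d.txt, e.txt} staged={b.txt, h.txt}
After op 20 (git commit): modified={a.txt, c.txt, d.txt, e.txt} staged={none}
After op 21 (git add d.txt): modified={a.txt, c.txt, e.txt} staged={d.txt}
After op 22 (git commit): modified={a.txt, c.txt, e.txt} staged={none}
After op 23 (modify h.txt): modified={a.txt, c.txt, e.txt, h.txt} staged={none}

Answer: none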